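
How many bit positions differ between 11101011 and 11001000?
XOR = 00100011, count of 1s = 3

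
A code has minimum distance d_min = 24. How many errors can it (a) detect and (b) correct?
(a) Detection requires d_min ≥ e+1, so e ≤ d_min − 1 = 23.
(b) Correction requires d_min ≥ 2t+1, so t ≤ ⌊(d_min − 1)/2⌋ = ⌊23/2⌋ = 11.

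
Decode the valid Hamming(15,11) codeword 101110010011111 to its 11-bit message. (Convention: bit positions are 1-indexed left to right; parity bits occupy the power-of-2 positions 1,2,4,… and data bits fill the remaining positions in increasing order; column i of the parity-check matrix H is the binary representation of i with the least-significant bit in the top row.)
Parity bits occupy power-of-2 positions; data bits are at positions {3,5,6,7,9,10,11,12,13,14,15} (1-indexed).
Extract: c[3]=1 c[5]=1 c[6]=0 c[7]=0 c[9]=0 c[10]=0 c[11]=1 c[12]=1 c[13]=1 c[14]=1 c[15]=1
Data = 11000011111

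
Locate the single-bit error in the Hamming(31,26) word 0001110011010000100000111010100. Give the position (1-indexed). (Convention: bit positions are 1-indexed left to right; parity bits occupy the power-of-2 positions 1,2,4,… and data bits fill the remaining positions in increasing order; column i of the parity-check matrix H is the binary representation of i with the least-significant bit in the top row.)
Syndrome s = H · r^T (mod 2), r = 0001110011010000100000111010100:
  s[0] = (1010101010101010101010101010101)·(0001110011010000100000111010100) mod 2 = 0+0+0+0+1+0+0+0+1+0+0+0+0+0+0+0+1+0+0+0+0+0+1+0+1+0+1+0+1+0+0 mod 2 = 1
  s[1] = (0110011001100110011001100110011)·(0001110011010000100000111010100) mod 2 = 0+0+0+0+0+1+0+0+0+1+0+0+0+0+0+0+0+0+0+0+0+0+1+0+0+0+1+0+0+0+0 mod 2 = 0
  s[2] = (0001111000011110000111100001111)·(0001110011010000100000111010100) mod 2 = 0+0+0+1+1+1+0+0+0+0+0+1+0+0+0+0+0+0+0+0+0+0+1+0+0+0+0+0+1+0+0 mod 2 = 0
  s[3] = (0000000111111110000000011111111)·(0001110011010000100000111010100) mod 2 = 0+0+0+0+0+0+0+0+1+1+0+1+0+0+0+0+0+0+0+0+0+0+0+1+1+0+1+0+1+0+0 mod 2 = 1
  s[4] = (0000000000000001111111111111111)·(0001110011010000100000111010100) mod 2 = 0+0+0+0+0+0+0+0+0+0+0+0+0+0+0+0+1+0+0+0+0+0+1+1+1+0+1+0+1+0+0 mod 2 = 0
Syndrome = 10010
Column i of H is the binary representation of i, so the syndrome is the binary index of the flipped bit.
Read s = 10010 with s[0] as LSB: 1·2^0 + 0·2^1 + 0·2^2 + 1·2^3 + 0·2^4 = 9.
Error is at bit position 9.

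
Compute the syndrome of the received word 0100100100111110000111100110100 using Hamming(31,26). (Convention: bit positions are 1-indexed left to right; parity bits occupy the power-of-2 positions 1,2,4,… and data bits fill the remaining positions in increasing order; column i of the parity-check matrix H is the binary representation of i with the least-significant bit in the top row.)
Syndrome s = H · r^T (mod 2), r = 0100100100111110000111100110100:
  s[0] = (1010101010101010101010101010101)·(0100100100111110000111100110100) mod 2 = 0+0+0+0+1+0+0+0+0+0+1+0+1+0+1+0+0+0+0+0+1+0+1+0+0+0+1+0+1+0+0 mod 2 = 0
  s[1] = (0110011001100110011001100110011)·(0100100100111110000111100110100) mod 2 = 0+1+0+0+0+0+0+0+0+0+1+0+0+1+1+0+0+0+0+0+0+1+1+0+0+1+1+0+0+0+0 mod 2 = 0
  s[2] = (0001111000011110000111100001111)·(0100100100111110000111100110100) mod 2 = 0+0+0+0+1+0+0+0+0+0+0+1+1+1+1+0+0+0+0+1+1+1+1+0+0+0+0+0+1+0+0 mod 2 = 0
  s[3] = (0000000111111110000000011111111)·(0100100100111110000111100110100) mod 2 = 0+0+0+0+0+0+0+1+0+0+1+1+1+1+1+0+0+0+0+0+0+0+0+0+0+1+1+0+1+0+0 mod 2 = 1
  s[4] = (0000000000000001111111111111111)·(0100100100111110000111100110100) mod 2 = 0+0+0+0+0+0+0+0+0+0+0+0+0+0+0+0+0+0+0+1+1+1+1+0+0+1+1+0+1+0+0 mod 2 = 1
Syndrome = 00011
Non-zero syndrome: error at position 24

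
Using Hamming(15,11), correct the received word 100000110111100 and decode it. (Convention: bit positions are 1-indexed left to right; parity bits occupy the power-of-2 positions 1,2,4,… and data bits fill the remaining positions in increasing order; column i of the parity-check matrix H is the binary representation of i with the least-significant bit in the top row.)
Syndrome s = H · r^T (mod 2), r = 100000110111100:
  s[0] = (101010101010101)·(100000110111100) mod 2 = 1+0+0+0+0+0+1+0+0+0+1+0+1+0+0 mod 2 = 0
  s[1] = (011001100110011)·(100000110111100) mod 2 = 0+0+0+0+0+0+1+0+0+1+1+0+0+0+0 mod 2 = 1
  s[2] = (000111100001111)·(100000110111100) mod 2 = 0+0+0+0+0+0+1+0+0+0+0+1+1+0+0 mod 2 = 1
  s[3] = (000000011111111)·(100000110111100) mod 2 = 0+0+0+0+0+0+0+1+0+1+1+1+1+0+0 mod 2 = 1
Syndrome = 0111
Column 14 of H equals this syndrome → error at bit 14 (1-indexed).
Flip bit 14: 100000110111100 → 100000110111110
Extract data bits at positions {3,5,6,7,9,10,11,12,13,14,15}: 00010111110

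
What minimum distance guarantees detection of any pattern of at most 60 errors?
Detecting e errors requires d_min ≥ e + 1 = 60 + 1 = 61.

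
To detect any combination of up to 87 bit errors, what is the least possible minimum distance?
Detecting e errors requires d_min ≥ e + 1 = 87 + 1 = 88.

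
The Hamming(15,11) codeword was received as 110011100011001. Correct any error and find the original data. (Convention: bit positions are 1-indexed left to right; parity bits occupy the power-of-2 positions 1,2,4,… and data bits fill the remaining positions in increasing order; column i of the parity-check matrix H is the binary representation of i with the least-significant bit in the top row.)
Syndrome s = H · r^T (mod 2), r = 110011100011001:
  s[0] = (101010101010101)·(110011100011001) mod 2 = 1+0+0+0+1+0+1+0+0+0+1+0+0+0+1 mod 2 = 1
  s[1] = (011001100110011)·(110011100011001) mod 2 = 0+1+0+0+0+1+1+0+0+0+1+0+0+0+1 mod 2 = 1
  s[2] = (000111100001111)·(110011100011001) mod 2 = 0+0+0+0+1+1+1+0+0+0+0+1+0+0+1 mod 2 = 1
  s[3] = (000000011111111)·(110011100011001) mod 2 = 0+0+0+0+0+0+0+0+0+0+1+1+0+0+1 mod 2 = 1
Syndrome = 1111
Column 15 of H equals this syndrome → error at bit 15 (1-indexed).
Flip bit 15: 110011100011001 → 110011100011000
Extract data bits at positions {3,5,6,7,9,10,11,12,13,14,15}: 01110011000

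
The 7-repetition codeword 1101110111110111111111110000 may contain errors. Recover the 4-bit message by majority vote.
Split into 7-bit blocks and majority-vote each:
  block 1 = 1101110: 5 ones, 2 zeros → 1
  block 2 = 1111101: 6 ones, 1 zeros → 1
  block 3 = 1111111: 7 ones, 0 zeros → 1
  block 4 = 1110000: 3 ones, 4 zeros → 0
Decoded = 1110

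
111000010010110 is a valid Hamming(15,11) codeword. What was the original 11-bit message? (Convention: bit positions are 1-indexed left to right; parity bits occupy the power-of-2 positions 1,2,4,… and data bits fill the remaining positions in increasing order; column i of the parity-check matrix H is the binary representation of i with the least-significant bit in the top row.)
Parity bits occupy power-of-2 positions; data bits are at positions {3,5,6,7,9,10,11,12,13,14,15} (1-indexed).
Extract: c[3]=1 c[5]=0 c[6]=0 c[7]=0 c[9]=0 c[10]=0 c[11]=1 c[12]=0 c[13]=1 c[14]=1 c[15]=0
Data = 10000010110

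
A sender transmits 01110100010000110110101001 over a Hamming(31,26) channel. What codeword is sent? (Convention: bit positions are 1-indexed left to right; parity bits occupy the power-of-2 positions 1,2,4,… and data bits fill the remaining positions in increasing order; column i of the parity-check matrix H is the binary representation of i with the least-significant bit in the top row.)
Codeword c = d · G (mod 2), d = 01110100010000110110101001:
  c[0] = d·G[:,0] = (01110100010000110110101001)·(11011010101101010101010101) mod 2 = 0+1+0+1+0+0+0+0+0+0+0+0+0+0+0+1+0+1+0+0+0+0+0+0+0+1 mod 2 = 1
  c[1] = d·G[:,1] = (01110100010000110110101001)·(10110110011011001100110011) mod 2 = 0+0+1+1+0+1+0+0+0+1+0+0+0+0+0+0+0+1+0+0+1+0+0+0+0+1 mod 2 = 1
  c[2] = d·G[:,2] = (01110100010000110110101001)·(10000000000000000000000000) mod 2 = 0+0+0+0+0+0+0+0+0+0+0+0+0+0+0+0+0+0+0+0+0+0+0+0+0+0 mod 2 = 0
  c[3] = d·G[:,3] = (01110100010000110110101001)·(01110001111000111100001111) mod 2 = 0+1+1+1+0+0+0+0+0+1+0+0+0+0+1+1+0+1+0+0+0+0+1+0+0+1 mod 2 = 1
  c[4] = d·G[:,4] = (01110100010000110110101001)·(01000000000000000000000000) mod 2 = 0+1+0+0+0+0+0+0+0+0+0+0+0+0+0+0+0+0+0+0+0+0+0+0+0+0 mod 2 = 1
  c[5] = d·G[:,5] = (01110100010000110110101001)·(00100000000000000000000000) mod 2 = 0+0+1+0+0+0+0+0+0+0+0+0+0+0+0+0+0+0+0+0+0+0+0+0+0+0 mod 2 = 1
  c[6] = d·G[:,6] = (01110100010000110110101001)·(00010000000000000000000000) mod 2 = 0+0+0+1+0+0+0+0+0+0+0+0+0+0+0+0+0+0+0+0+0+0+0+0+0+0 mod 2 = 1
  c[7] = d·G[:,7] = (01110100010000110110101001)·(00001111111000000011111111) mod 2 = 0+0+0+0+0+1+0+0+0+1+0+0+0+0+0+0+0+0+1+0+1+0+1+0+0+1 mod 2 = 0
  c[8] = d·G[:,8] = (01110100010000110110101001)·(00001000000000000000000000) mod 2 = 0+0+0+0+0+0+0+0+0+0+0+0+0+0+0+0+0+0+0+0+0+0+0+0+0+0 mod 2 = 0
  c[9] = d·G[:,9] = (01110100010000110110101001)·(00000100000000000000000000) mod 2 = 0+0+0+0+0+1+0+0+0+0+0+0+0+0+0+0+0+0+0+0+0+0+0+0+0+0 mod 2 = 1
  c[10] = d·G[:,10] = (01110100010000110110101001)·(00000010000000000000000000) mod 2 = 0+0+0+0+0+0+0+0+0+0+0+0+0+0+0+0+0+0+0+0+0+0+0+0+0+0 mod 2 = 0
  c[11] = d·G[:,11] = (01110100010000110110101001)·(00000001000000000000000000) mod 2 = 0+0+0+0+0+0+0+0+0+0+0+0+0+0+0+0+0+0+0+0+0+0+0+0+0+0 mod 2 = 0
  c[12] = d·G[:,12] = (01110100010000110110101001)·(00000000100000000000000000) mod 2 = 0+0+0+0+0+0+0+0+0+0+0+0+0+0+0+0+0+0+0+0+0+0+0+0+0+0 mod 2 = 0
  c[13] = d·G[:,13] = (01110100010000110110101001)·(00000000010000000000000000) mod 2 = 0+0+0+0+0+0+0+0+0+1+0+0+0+0+0+0+0+0+0+0+0+0+0+0+0+0 mod 2 = 1
  c[14] = d·G[:,14] = (01110100010000110110101001)·(00000000001000000000000000) mod 2 = 0+0+0+0+0+0+0+0+0+0+0+0+0+0+0+0+0+0+0+0+0+0+0+0+0+0 mod 2 = 0
  c[15] = d·G[:,15] = (01110100010000110110101001)·(00000000000111111111111111) mod 2 = 0+0+0+0+0+0+0+0+0+0+0+0+0+0+1+1+0+1+1+0+1+0+1+0+0+1 mod 2 = 1
  c[16] = d·G[:,16] = (01110100010000110110101001)·(00000000000100000000000000) mod 2 = 0+0+0+0+0+0+0+0+0+0+0+0+0+0+0+0+0+0+0+0+0+0+0+0+0+0 mod 2 = 0
  c[17] = d·G[:,17] = (01110100010000110110101001)·(00000000000010000000000000) mod 2 = 0+0+0+0+0+0+0+0+0+0+0+0+0+0+0+0+0+0+0+0+0+0+0+0+0+0 mod 2 = 0
  c[18] = d·G[:,18] = (01110100010000110110101001)·(00000000000001000000000000) mod 2 = 0+0+0+0+0+0+0+0+0+0+0+0+0+0+0+0+0+0+0+0+0+0+0+0+0+0 mod 2 = 0
  c[19] = d·G[:,19] = (01110100010000110110101001)·(00000000000000100000000000) mod 2 = 0+0+0+0+0+0+0+0+0+0+0+0+0+0+1+0+0+0+0+0+0+0+0+0+0+0 mod 2 = 1
  c[20] = d·G[:,20] = (01110100010000110110101001)·(00000000000000010000000000) mod 2 = 0+0+0+0+0+0+0+0+0+0+0+0+0+0+0+1+0+0+0+0+0+0+0+0+0+0 mod 2 = 1
  c[21] = d·G[:,21] = (01110100010000110110101001)·(00000000000000001000000000) mod 2 = 0+0+0+0+0+0+0+0+0+0+0+0+0+0+0+0+0+0+0+0+0+0+0+0+0+0 mod 2 = 0
  c[22] = d·G[:,22] = (01110100010000110110101001)·(00000000000000000100000000) mod 2 = 0+0+0+0+0+0+0+0+0+0+0+0+0+0+0+0+0+1+0+0+0+0+0+0+0+0 mod 2 = 1
  c[23] = d·G[:,23] = (01110100010000110110101001)·(00000000000000000010000000) mod 2 = 0+0+0+0+0+0+0+0+0+0+0+0+0+0+0+0+0+0+1+0+0+0+0+0+0+0 mod 2 = 1
  c[24] = d·G[:,24] = (01110100010000110110101001)·(00000000000000000001000000) mod 2 = 0+0+0+0+0+0+0+0+0+0+0+0+0+0+0+0+0+0+0+0+0+0+0+0+0+0 mod 2 = 0
  c[25] = d·G[:,25] = (01110100010000110110101001)·(00000000000000000000100000) mod 2 = 0+0+0+0+0+0+0+0+0+0+0+0+0+0+0+0+0+0+0+0+1+0+0+0+0+0 mod 2 = 1
  c[26] = d·G[:,26] = (01110100010000110110101001)·(00000000000000000000010000) mod 2 = 0+0+0+0+0+0+0+0+0+0+0+0+0+0+0+0+0+0+0+0+0+0+0+0+0+0 mod 2 = 0
  c[27] = d·G[:,27] = (01110100010000110110101001)·(00000000000000000000001000) mod 2 = 0+0+0+0+0+0+0+0+0+0+0+0+0+0+0+0+0+0+0+0+0+0+1+0+0+0 mod 2 = 1
  c[28] = d·G[:,28] = (01110100010000110110101001)·(00000000000000000000000100) mod 2 = 0+0+0+0+0+0+0+0+0+0+0+0+0+0+0+0+0+0+0+0+0+0+0+0+0+0 mod 2 = 0
  c[29] = d·G[:,29] = (01110100010000110110101001)·(00000000000000000000000010) mod 2 = 0+0+0+0+0+0+0+0+0+0+0+0+0+0+0+0+0+0+0+0+0+0+0+0+0+0 mod 2 = 0
  c[30] = d·G[:,30] = (01110100010000110110101001)·(00000000000000000000000001) mod 2 = 0+0+0+0+0+0+0+0+0+0+0+0+0+0+0+0+0+0+0+0+0+0+0+0+0+1 mod 2 = 1
Codeword = 1101111001000101000110110101001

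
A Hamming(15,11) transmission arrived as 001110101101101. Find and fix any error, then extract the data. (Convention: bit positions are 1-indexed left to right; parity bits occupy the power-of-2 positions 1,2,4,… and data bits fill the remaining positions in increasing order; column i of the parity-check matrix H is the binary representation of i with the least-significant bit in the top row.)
Syndrome s = H · r^T (mod 2), r = 001110101101101:
  s[0] = (101010101010101)·(001110101101101) mod 2 = 0+0+1+0+1+0+1+0+1+0+0+0+1+0+1 mod 2 = 0
  s[1] = (011001100110011)·(001110101101101) mod 2 = 0+0+1+0+0+0+1+0+0+1+0+0+0+0+1 mod 2 = 0
  s[2] = (000111100001111)·(001110101101101) mod 2 = 0+0+0+1+1+0+1+0+0+0+0+1+1+0+1 mod 2 = 0
  s[3] = (000000011111111)·(001110101101101) mod 2 = 0+0+0+0+0+0+0+0+1+1+0+1+1+0+1 mod 2 = 1
Syndrome = 0001
Column 8 of H equals this syndrome → error at bit 8 (1-indexed).
Flip bit 8: 001110101101101 → 001110111101101
Extract data bits at positions {3,5,6,7,9,10,11,12,13,14,15}: 11011101101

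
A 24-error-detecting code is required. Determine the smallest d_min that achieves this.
Detecting e errors requires d_min ≥ e + 1 = 24 + 1 = 25.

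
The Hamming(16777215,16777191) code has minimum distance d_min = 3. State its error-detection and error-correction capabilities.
Detection only: up to d_min − 1 = 2 errors.
Correction: up to ⌊(d_min − 1)/2⌋ = ⌊2/2⌋ = 1 errors.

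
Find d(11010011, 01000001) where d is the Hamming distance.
XOR = 10010010, count of 1s = 3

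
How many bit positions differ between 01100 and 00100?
XOR = 01000, count of 1s = 1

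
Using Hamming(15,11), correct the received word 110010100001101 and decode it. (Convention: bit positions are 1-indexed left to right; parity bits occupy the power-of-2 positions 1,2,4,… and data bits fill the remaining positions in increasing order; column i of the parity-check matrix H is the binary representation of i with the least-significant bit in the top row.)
Syndrome s = H · r^T (mod 2), r = 110010100001101:
  s[0] = (101010101010101)·(110010100001101) mod 2 = 1+0+0+0+1+0+1+0+0+0+0+0+1+0+1 mod 2 = 1
  s[1] = (011001100110011)·(110010100001101) mod 2 = 0+1+0+0+0+0+1+0+0+0+0+0+0+0+1 mod 2 = 1
  s[2] = (000111100001111)·(110010100001101) mod 2 = 0+0+0+0+1+0+1+0+0+0+0+1+1+0+1 mod 2 = 1
  s[3] = (000000011111111)·(110010100001101) mod 2 = 0+0+0+0+0+0+0+0+0+0+0+1+1+0+1 mod 2 = 1
Syndrome = 1111
Column 15 of H equals this syndrome → error at bit 15 (1-indexed).
Flip bit 15: 110010100001101 → 110010100001100
Extract data bits at positions {3,5,6,7,9,10,11,12,13,14,15}: 01010001100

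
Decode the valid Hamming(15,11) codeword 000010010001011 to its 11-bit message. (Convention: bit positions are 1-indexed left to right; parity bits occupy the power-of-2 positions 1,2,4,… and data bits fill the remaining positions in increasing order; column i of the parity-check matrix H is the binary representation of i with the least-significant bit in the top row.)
Parity bits occupy power-of-2 positions; data bits are at positions {3,5,6,7,9,10,11,12,13,14,15} (1-indexed).
Extract: c[3]=0 c[5]=1 c[6]=0 c[7]=0 c[9]=0 c[10]=0 c[11]=0 c[12]=1 c[13]=0 c[14]=1 c[15]=1
Data = 01000001011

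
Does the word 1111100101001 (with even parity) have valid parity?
Sum of all bits: 1+1+1+1+1+0+0+1+0+1+0+0+1 = 8; 8 mod 2 = 0. Result is 0 → valid parity.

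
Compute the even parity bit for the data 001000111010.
Sum of data bits: 0+0+1+0+0+0+1+1+1+0+1+0 = 5.
5 mod 2 = 1, so parity bit = 1.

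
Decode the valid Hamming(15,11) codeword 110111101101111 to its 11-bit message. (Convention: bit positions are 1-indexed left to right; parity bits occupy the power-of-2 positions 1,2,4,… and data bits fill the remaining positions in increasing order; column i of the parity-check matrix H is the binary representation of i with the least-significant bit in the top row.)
Parity bits occupy power-of-2 positions; data bits are at positions {3,5,6,7,9,10,11,12,13,14,15} (1-indexed).
Extract: c[3]=0 c[5]=1 c[6]=1 c[7]=1 c[9]=1 c[10]=1 c[11]=0 c[12]=1 c[13]=1 c[14]=1 c[15]=1
Data = 01111101111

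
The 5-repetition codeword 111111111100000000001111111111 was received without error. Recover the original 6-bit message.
Split into 5-bit blocks: 11111 11111 00000 00000 11111 11111
Data = 110011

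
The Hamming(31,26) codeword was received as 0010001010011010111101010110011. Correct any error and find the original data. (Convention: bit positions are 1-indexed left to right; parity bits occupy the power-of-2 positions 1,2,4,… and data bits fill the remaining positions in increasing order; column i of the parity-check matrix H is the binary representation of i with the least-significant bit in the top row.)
Syndrome s = H · r^T (mod 2), r = 0010001010011010111101010110011:
  s[0] = (1010101010101010101010101010101)·(0010001010011010111101010110011) mod 2 = 0+0+1+0+0+0+1+0+1+0+0+0+1+0+1+0+1+0+1+0+0+0+0+0+0+0+1+0+0+0+1 mod 2 = 1
  s[1] = (0110011001100110011001100110011)·(0010001010011010111101010110011) mod 2 = 0+0+1+0+0+0+1+0+0+0+0+0+0+0+1+0+0+1+1+0+0+1+0+0+0+1+1+0+0+1+1 mod 2 = 0
  s[2] = (0001111000011110000111100001111)·(0010001010011010111101010110011) mod 2 = 0+0+0+0+0+0+1+0+0+0+0+1+1+0+1+0+0+0+0+1+0+1+0+0+0+0+0+0+0+1+1 mod 2 = 0
  s[3] = (0000000111111110000000011111111)·(0010001010011010111101010110011) mod 2 = 0+0+0+0+0+0+0+0+1+0+0+1+1+0+1+0+0+0+0+0+0+0+0+1+0+1+1+0+0+1+1 mod 2 = 1
  s[4] = (0000000000000001111111111111111)·(0010001010011010111101010110011) mod 2 = 0+0+0+0+0+0+0+0+0+0+0+0+0+0+0+0+1+1+1+1+0+1+0+1+0+1+1+0+0+1+1 mod 2 = 0
Syndrome = 10010
Column 9 of H equals this syndrome → error at bit 9 (1-indexed).
Flip bit 9: 0010001010011010111101010110011 → 0010001000011010111101010110011
Extract data bits at positions {3,5,6,7,9,10,11,12,13,14,15,17,18,19,20,21,22,23,24,25,26,27,28,29,30,31}: 10010001101111101010110011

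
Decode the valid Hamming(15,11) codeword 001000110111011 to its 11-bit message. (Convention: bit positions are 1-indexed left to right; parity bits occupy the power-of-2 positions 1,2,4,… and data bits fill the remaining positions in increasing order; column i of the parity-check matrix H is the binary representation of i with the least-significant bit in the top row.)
Parity bits occupy power-of-2 positions; data bits are at positions {3,5,6,7,9,10,11,12,13,14,15} (1-indexed).
Extract: c[3]=1 c[5]=0 c[6]=0 c[7]=1 c[9]=0 c[10]=1 c[11]=1 c[12]=1 c[13]=0 c[14]=1 c[15]=1
Data = 10010111011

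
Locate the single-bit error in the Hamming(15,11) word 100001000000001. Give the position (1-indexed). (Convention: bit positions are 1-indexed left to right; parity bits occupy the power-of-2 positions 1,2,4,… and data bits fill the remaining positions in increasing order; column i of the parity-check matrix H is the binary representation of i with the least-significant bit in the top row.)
Syndrome s = H · r^T (mod 2), r = 100001000000001:
  s[0] = (101010101010101)·(100001000000001) mod 2 = 1+0+0+0+0+0+0+0+0+0+0+0+0+0+1 mod 2 = 0
  s[1] = (011001100110011)·(100001000000001) mod 2 = 0+0+0+0+0+1+0+0+0+0+0+0+0+0+1 mod 2 = 0
  s[2] = (000111100001111)·(100001000000001) mod 2 = 0+0+0+0+0+1+0+0+0+0+0+0+0+0+1 mod 2 = 0
  s[3] = (000000011111111)·(100001000000001) mod 2 = 0+0+0+0+0+0+0+0+0+0+0+0+0+0+1 mod 2 = 1
Syndrome = 0001
Column i of H is the binary representation of i, so the syndrome is the binary index of the flipped bit.
Read s = 0001 with s[0] as LSB: 0·2^0 + 0·2^1 + 0·2^2 + 1·2^3 = 8.
Error is at bit position 8.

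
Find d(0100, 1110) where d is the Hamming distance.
XOR = 1010, count of 1s = 2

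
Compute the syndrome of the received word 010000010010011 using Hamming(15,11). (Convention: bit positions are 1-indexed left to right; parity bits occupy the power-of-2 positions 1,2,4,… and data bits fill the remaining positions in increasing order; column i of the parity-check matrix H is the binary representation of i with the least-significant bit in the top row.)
Syndrome s = H · r^T (mod 2), r = 010000010010011:
  s[0] = (101010101010101)·(010000010010011) mod 2 = 0+0+0+0+0+0+0+0+0+0+1+0+0+0+1 mod 2 = 0
  s[1] = (011001100110011)·(010000010010011) mod 2 = 0+1+0+0+0+0+0+0+0+0+1+0+0+1+1 mod 2 = 0
  s[2] = (000111100001111)·(010000010010011) mod 2 = 0+0+0+0+0+0+0+0+0+0+0+0+0+1+1 mod 2 = 0
  s[3] = (000000011111111)·(010000010010011) mod 2 = 0+0+0+0+0+0+0+1+0+0+1+0+0+1+1 mod 2 = 0
Syndrome = 0000
s = 0: no error detected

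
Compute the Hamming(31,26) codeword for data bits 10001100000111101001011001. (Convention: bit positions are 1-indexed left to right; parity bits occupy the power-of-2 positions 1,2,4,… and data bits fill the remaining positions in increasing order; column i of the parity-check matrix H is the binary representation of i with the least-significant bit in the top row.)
Codeword c = d · G (mod 2), d = 10001100000111101001011001:
  c[0] = d·G[:,0] = (10001100000111101001011001)·(11011010101101010101010101) mod 2 = 1+0+0+0+1+0+0+0+0+0+0+1+0+1+0+0+0+0+0+1+0+1+0+0+0+1 mod 2 = 1
  c[1] = d·G[:,1] = (10001100000111101001011001)·(10110110011011001100110011) mod 2 = 1+0+0+0+0+1+0+0+0+0+0+0+1+1+0+0+1+0+0+0+0+1+0+0+0+1 mod 2 = 1
  c[2] = d·G[:,2] = (10001100000111101001011001)·(10000000000000000000000000) mod 2 = 1+0+0+0+0+0+0+0+0+0+0+0+0+0+0+0+0+0+0+0+0+0+0+0+0+0 mod 2 = 1
  c[3] = d·G[:,3] = (10001100000111101001011001)·(01110001111000111100001111) mod 2 = 0+0+0+0+0+0+0+0+0+0+0+0+0+0+1+0+1+0+0+0+0+0+1+0+0+1 mod 2 = 0
  c[4] = d·G[:,4] = (10001100000111101001011001)·(01000000000000000000000000) mod 2 = 0+0+0+0+0+0+0+0+0+0+0+0+0+0+0+0+0+0+0+0+0+0+0+0+0+0 mod 2 = 0
  c[5] = d·G[:,5] = (10001100000111101001011001)·(00100000000000000000000000) mod 2 = 0+0+0+0+0+0+0+0+0+0+0+0+0+0+0+0+0+0+0+0+0+0+0+0+0+0 mod 2 = 0
  c[6] = d·G[:,6] = (10001100000111101001011001)·(00010000000000000000000000) mod 2 = 0+0+0+0+0+0+0+0+0+0+0+0+0+0+0+0+0+0+0+0+0+0+0+0+0+0 mod 2 = 0
  c[7] = d·G[:,7] = (10001100000111101001011001)·(00001111111000000011111111) mod 2 = 0+0+0+0+1+1+0+0+0+0+0+0+0+0+0+0+0+0+0+1+0+1+1+0+0+1 mod 2 = 0
  c[8] = d·G[:,8] = (10001100000111101001011001)·(00001000000000000000000000) mod 2 = 0+0+0+0+1+0+0+0+0+0+0+0+0+0+0+0+0+0+0+0+0+0+0+0+0+0 mod 2 = 1
  c[9] = d·G[:,9] = (10001100000111101001011001)·(00000100000000000000000000) mod 2 = 0+0+0+0+0+1+0+0+0+0+0+0+0+0+0+0+0+0+0+0+0+0+0+0+0+0 mod 2 = 1
  c[10] = d·G[:,10] = (10001100000111101001011001)·(00000010000000000000000000) mod 2 = 0+0+0+0+0+0+0+0+0+0+0+0+0+0+0+0+0+0+0+0+0+0+0+0+0+0 mod 2 = 0
  c[11] = d·G[:,11] = (10001100000111101001011001)·(00000001000000000000000000) mod 2 = 0+0+0+0+0+0+0+0+0+0+0+0+0+0+0+0+0+0+0+0+0+0+0+0+0+0 mod 2 = 0
  c[12] = d·G[:,12] = (10001100000111101001011001)·(00000000100000000000000000) mod 2 = 0+0+0+0+0+0+0+0+0+0+0+0+0+0+0+0+0+0+0+0+0+0+0+0+0+0 mod 2 = 0
  c[13] = d·G[:,13] = (10001100000111101001011001)·(00000000010000000000000000) mod 2 = 0+0+0+0+0+0+0+0+0+0+0+0+0+0+0+0+0+0+0+0+0+0+0+0+0+0 mod 2 = 0
  c[14] = d·G[:,14] = (10001100000111101001011001)·(00000000001000000000000000) mod 2 = 0+0+0+0+0+0+0+0+0+0+0+0+0+0+0+0+0+0+0+0+0+0+0+0+0+0 mod 2 = 0
  c[15] = d·G[:,15] = (10001100000111101001011001)·(00000000000111111111111111) mod 2 = 0+0+0+0+0+0+0+0+0+0+0+1+1+1+1+0+1+0+0+1+0+1+1+0+0+1 mod 2 = 1
  c[16] = d·G[:,16] = (10001100000111101001011001)·(00000000000100000000000000) mod 2 = 0+0+0+0+0+0+0+0+0+0+0+1+0+0+0+0+0+0+0+0+0+0+0+0+0+0 mod 2 = 1
  c[17] = d·G[:,17] = (10001100000111101001011001)·(00000000000010000000000000) mod 2 = 0+0+0+0+0+0+0+0+0+0+0+0+1+0+0+0+0+0+0+0+0+0+0+0+0+0 mod 2 = 1
  c[18] = d·G[:,18] = (10001100000111101001011001)·(00000000000001000000000000) mod 2 = 0+0+0+0+0+0+0+0+0+0+0+0+0+1+0+0+0+0+0+0+0+0+0+0+0+0 mod 2 = 1
  c[19] = d·G[:,19] = (10001100000111101001011001)·(00000000000000100000000000) mod 2 = 0+0+0+0+0+0+0+0+0+0+0+0+0+0+1+0+0+0+0+0+0+0+0+0+0+0 mod 2 = 1
  c[20] = d·G[:,20] = (10001100000111101001011001)·(00000000000000010000000000) mod 2 = 0+0+0+0+0+0+0+0+0+0+0+0+0+0+0+0+0+0+0+0+0+0+0+0+0+0 mod 2 = 0
  c[21] = d·G[:,21] = (10001100000111101001011001)·(00000000000000001000000000) mod 2 = 0+0+0+0+0+0+0+0+0+0+0+0+0+0+0+0+1+0+0+0+0+0+0+0+0+0 mod 2 = 1
  c[22] = d·G[:,22] = (10001100000111101001011001)·(00000000000000000100000000) mod 2 = 0+0+0+0+0+0+0+0+0+0+0+0+0+0+0+0+0+0+0+0+0+0+0+0+0+0 mod 2 = 0
  c[23] = d·G[:,23] = (10001100000111101001011001)·(00000000000000000010000000) mod 2 = 0+0+0+0+0+0+0+0+0+0+0+0+0+0+0+0+0+0+0+0+0+0+0+0+0+0 mod 2 = 0
  c[24] = d·G[:,24] = (10001100000111101001011001)·(00000000000000000001000000) mod 2 = 0+0+0+0+0+0+0+0+0+0+0+0+0+0+0+0+0+0+0+1+0+0+0+0+0+0 mod 2 = 1
  c[25] = d·G[:,25] = (10001100000111101001011001)·(00000000000000000000100000) mod 2 = 0+0+0+0+0+0+0+0+0+0+0+0+0+0+0+0+0+0+0+0+0+0+0+0+0+0 mod 2 = 0
  c[26] = d·G[:,26] = (10001100000111101001011001)·(00000000000000000000010000) mod 2 = 0+0+0+0+0+0+0+0+0+0+0+0+0+0+0+0+0+0+0+0+0+1+0+0+0+0 mod 2 = 1
  c[27] = d·G[:,27] = (10001100000111101001011001)·(00000000000000000000001000) mod 2 = 0+0+0+0+0+0+0+0+0+0+0+0+0+0+0+0+0+0+0+0+0+0+1+0+0+0 mod 2 = 1
  c[28] = d·G[:,28] = (10001100000111101001011001)·(00000000000000000000000100) mod 2 = 0+0+0+0+0+0+0+0+0+0+0+0+0+0+0+0+0+0+0+0+0+0+0+0+0+0 mod 2 = 0
  c[29] = d·G[:,29] = (10001100000111101001011001)·(00000000000000000000000010) mod 2 = 0+0+0+0+0+0+0+0+0+0+0+0+0+0+0+0+0+0+0+0+0+0+0+0+0+0 mod 2 = 0
  c[30] = d·G[:,30] = (10001100000111101001011001)·(00000000000000000000000001) mod 2 = 0+0+0+0+0+0+0+0+0+0+0+0+0+0+0+0+0+0+0+0+0+0+0+0+0+1 mod 2 = 1
Codeword = 1110000011000001111101001011001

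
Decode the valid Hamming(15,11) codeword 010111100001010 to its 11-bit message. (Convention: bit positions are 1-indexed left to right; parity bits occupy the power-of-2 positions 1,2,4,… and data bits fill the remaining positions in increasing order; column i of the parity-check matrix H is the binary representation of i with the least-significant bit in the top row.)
Parity bits occupy power-of-2 positions; data bits are at positions {3,5,6,7,9,10,11,12,13,14,15} (1-indexed).
Extract: c[3]=0 c[5]=1 c[6]=1 c[7]=1 c[9]=0 c[10]=0 c[11]=0 c[12]=1 c[13]=0 c[14]=1 c[15]=0
Data = 01110001010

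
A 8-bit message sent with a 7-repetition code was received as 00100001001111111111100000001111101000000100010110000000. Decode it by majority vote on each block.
Split into 7-bit blocks and majority-vote each:
  block 1 = 0010000: 1 ones, 6 zeros → 0
  block 2 = 1001111: 5 ones, 2 zeros → 1
  block 3 = 1111111: 7 ones, 0 zeros → 1
  block 4 = 0000000: 0 ones, 7 zeros → 0
  block 5 = 1111101: 6 ones, 1 zeros → 1
  block 6 = 0000001: 1 ones, 6 zeros → 0
  block 7 = 0001011: 3 ones, 4 zeros → 0
  block 8 = 0000000: 0 ones, 7 zeros → 0
Decoded = 01101000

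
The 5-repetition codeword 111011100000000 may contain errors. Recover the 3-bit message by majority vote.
Split into 5-bit blocks and majority-vote each:
  block 1 = 11101: 4 ones, 1 zeros → 1
  block 2 = 11000: 2 ones, 3 zeros → 0
  block 3 = 00000: 0 ones, 5 zeros → 0
Decoded = 100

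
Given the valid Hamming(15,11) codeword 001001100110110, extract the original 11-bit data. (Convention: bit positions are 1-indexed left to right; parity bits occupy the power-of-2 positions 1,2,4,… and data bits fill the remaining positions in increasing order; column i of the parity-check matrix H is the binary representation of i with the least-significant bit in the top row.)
Parity bits occupy power-of-2 positions; data bits are at positions {3,5,6,7,9,10,11,12,13,14,15} (1-indexed).
Extract: c[3]=1 c[5]=0 c[6]=1 c[7]=1 c[9]=0 c[10]=1 c[11]=1 c[12]=0 c[13]=1 c[14]=1 c[15]=0
Data = 10110110110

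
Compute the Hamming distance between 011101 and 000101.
XOR = 011000, count of 1s = 2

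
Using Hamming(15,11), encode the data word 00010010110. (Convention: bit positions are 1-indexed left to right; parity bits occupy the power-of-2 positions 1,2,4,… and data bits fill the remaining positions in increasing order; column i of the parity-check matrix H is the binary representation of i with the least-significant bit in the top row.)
Codeword c = d · G (mod 2), d = 00010010110:
  c[0] = d·G[:,0] = (00010010110)·(11011010101) mod 2 = 0+0+0+1+0+0+1+0+1+0+0 mod 2 = 1
  c[1] = d·G[:,1] = (00010010110)·(10110110011) mod 2 = 0+0+0+1+0+0+1+0+0+1+0 mod 2 = 1
  c[2] = d·G[:,2] = (00010010110)·(10000000000) mod 2 = 0+0+0+0+0+0+0+0+0+0+0 mod 2 = 0
  c[3] = d·G[:,3] = (00010010110)·(01110001111) mod 2 = 0+0+0+1+0+0+0+0+1+1+0 mod 2 = 1
  c[4] = d·G[:,4] = (00010010110)·(01000000000) mod 2 = 0+0+0+0+0+0+0+0+0+0+0 mod 2 = 0
  c[5] = d·G[:,5] = (00010010110)·(00100000000) mod 2 = 0+0+0+0+0+0+0+0+0+0+0 mod 2 = 0
  c[6] = d·G[:,6] = (00010010110)·(00010000000) mod 2 = 0+0+0+1+0+0+0+0+0+0+0 mod 2 = 1
  c[7] = d·G[:,7] = (00010010110)·(00001111111) mod 2 = 0+0+0+0+0+0+1+0+1+1+0 mod 2 = 1
  c[8] = d·G[:,8] = (00010010110)·(00001000000) mod 2 = 0+0+0+0+0+0+0+0+0+0+0 mod 2 = 0
  c[9] = d·G[:,9] = (00010010110)·(00000100000) mod 2 = 0+0+0+0+0+0+0+0+0+0+0 mod 2 = 0
  c[10] = d·G[:,10] = (00010010110)·(00000010000) mod 2 = 0+0+0+0+0+0+1+0+0+0+0 mod 2 = 1
  c[11] = d·G[:,11] = (00010010110)·(00000001000) mod 2 = 0+0+0+0+0+0+0+0+0+0+0 mod 2 = 0
  c[12] = d·G[:,12] = (00010010110)·(00000000100) mod 2 = 0+0+0+0+0+0+0+0+1+0+0 mod 2 = 1
  c[13] = d·G[:,13] = (00010010110)·(00000000010) mod 2 = 0+0+0+0+0+0+0+0+0+1+0 mod 2 = 1
  c[14] = d·G[:,14] = (00010010110)·(00000000001) mod 2 = 0+0+0+0+0+0+0+0+0+0+0 mod 2 = 0
Codeword = 110100110010110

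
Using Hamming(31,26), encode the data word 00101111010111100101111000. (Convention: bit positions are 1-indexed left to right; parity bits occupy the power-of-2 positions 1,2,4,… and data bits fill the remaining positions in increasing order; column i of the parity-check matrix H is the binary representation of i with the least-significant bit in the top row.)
Codeword c = d · G (mod 2), d = 00101111010111100101111000:
  c[0] = d·G[:,0] = (00101111010111100101111000)·(11011010101101010101010101) mod 2 = 0+0+0+0+1+0+1+0+0+0+0+1+0+1+0+0+0+1+0+1+0+1+0+0+0+0 mod 2 = 1
  c[1] = d·G[:,1] = (00101111010111100101111000)·(10110110011011001100110011) mod 2 = 0+0+1+0+0+1+1+0+0+1+0+0+1+1+0+0+0+1+0+0+1+1+0+0+0+0 mod 2 = 1
  c[2] = d·G[:,2] = (00101111010111100101111000)·(10000000000000000000000000) mod 2 = 0+0+0+0+0+0+0+0+0+0+0+0+0+0+0+0+0+0+0+0+0+0+0+0+0+0 mod 2 = 0
  c[3] = d·G[:,3] = (00101111010111100101111000)·(01110001111000111100001111) mod 2 = 0+0+1+0+0+0+0+1+0+1+0+0+0+0+1+0+0+1+0+0+0+0+1+0+0+0 mod 2 = 0
  c[4] = d·G[:,4] = (00101111010111100101111000)·(01000000000000000000000000) mod 2 = 0+0+0+0+0+0+0+0+0+0+0+0+0+0+0+0+0+0+0+0+0+0+0+0+0+0 mod 2 = 0
  c[5] = d·G[:,5] = (00101111010111100101111000)·(00100000000000000000000000) mod 2 = 0+0+1+0+0+0+0+0+0+0+0+0+0+0+0+0+0+0+0+0+0+0+0+0+0+0 mod 2 = 1
  c[6] = d·G[:,6] = (00101111010111100101111000)·(00010000000000000000000000) mod 2 = 0+0+0+0+0+0+0+0+0+0+0+0+0+0+0+0+0+0+0+0+0+0+0+0+0+0 mod 2 = 0
  c[7] = d·G[:,7] = (00101111010111100101111000)·(00001111111000000011111111) mod 2 = 0+0+0+0+1+1+1+1+0+1+0+0+0+0+0+0+0+0+0+1+1+1+1+0+0+0 mod 2 = 1
  c[8] = d·G[:,8] = (00101111010111100101111000)·(00001000000000000000000000) mod 2 = 0+0+0+0+1+0+0+0+0+0+0+0+0+0+0+0+0+0+0+0+0+0+0+0+0+0 mod 2 = 1
  c[9] = d·G[:,9] = (00101111010111100101111000)·(00000100000000000000000000) mod 2 = 0+0+0+0+0+1+0+0+0+0+0+0+0+0+0+0+0+0+0+0+0+0+0+0+0+0 mod 2 = 1
  c[10] = d·G[:,10] = (00101111010111100101111000)·(00000010000000000000000000) mod 2 = 0+0+0+0+0+0+1+0+0+0+0+0+0+0+0+0+0+0+0+0+0+0+0+0+0+0 mod 2 = 1
  c[11] = d·G[:,11] = (00101111010111100101111000)·(00000001000000000000000000) mod 2 = 0+0+0+0+0+0+0+1+0+0+0+0+0+0+0+0+0+0+0+0+0+0+0+0+0+0 mod 2 = 1
  c[12] = d·G[:,12] = (00101111010111100101111000)·(00000000100000000000000000) mod 2 = 0+0+0+0+0+0+0+0+0+0+0+0+0+0+0+0+0+0+0+0+0+0+0+0+0+0 mod 2 = 0
  c[13] = d·G[:,13] = (00101111010111100101111000)·(00000000010000000000000000) mod 2 = 0+0+0+0+0+0+0+0+0+1+0+0+0+0+0+0+0+0+0+0+0+0+0+0+0+0 mod 2 = 1
  c[14] = d·G[:,14] = (00101111010111100101111000)·(00000000001000000000000000) mod 2 = 0+0+0+0+0+0+0+0+0+0+0+0+0+0+0+0+0+0+0+0+0+0+0+0+0+0 mod 2 = 0
  c[15] = d·G[:,15] = (00101111010111100101111000)·(00000000000111111111111111) mod 2 = 0+0+0+0+0+0+0+0+0+0+0+1+1+1+1+0+0+1+0+1+1+1+1+0+0+0 mod 2 = 1
  c[16] = d·G[:,16] = (00101111010111100101111000)·(00000000000100000000000000) mod 2 = 0+0+0+0+0+0+0+0+0+0+0+1+0+0+0+0+0+0+0+0+0+0+0+0+0+0 mod 2 = 1
  c[17] = d·G[:,17] = (00101111010111100101111000)·(00000000000010000000000000) mod 2 = 0+0+0+0+0+0+0+0+0+0+0+0+1+0+0+0+0+0+0+0+0+0+0+0+0+0 mod 2 = 1
  c[18] = d·G[:,18] = (00101111010111100101111000)·(00000000000001000000000000) mod 2 = 0+0+0+0+0+0+0+0+0+0+0+0+0+1+0+0+0+0+0+0+0+0+0+0+0+0 mod 2 = 1
  c[19] = d·G[:,19] = (00101111010111100101111000)·(00000000000000100000000000) mod 2 = 0+0+0+0+0+0+0+0+0+0+0+0+0+0+1+0+0+0+0+0+0+0+0+0+0+0 mod 2 = 1
  c[20] = d·G[:,20] = (00101111010111100101111000)·(00000000000000010000000000) mod 2 = 0+0+0+0+0+0+0+0+0+0+0+0+0+0+0+0+0+0+0+0+0+0+0+0+0+0 mod 2 = 0
  c[21] = d·G[:,21] = (00101111010111100101111000)·(00000000000000001000000000) mod 2 = 0+0+0+0+0+0+0+0+0+0+0+0+0+0+0+0+0+0+0+0+0+0+0+0+0+0 mod 2 = 0
  c[22] = d·G[:,22] = (00101111010111100101111000)·(00000000000000000100000000) mod 2 = 0+0+0+0+0+0+0+0+0+0+0+0+0+0+0+0+0+1+0+0+0+0+0+0+0+0 mod 2 = 1
  c[23] = d·G[:,23] = (00101111010111100101111000)·(00000000000000000010000000) mod 2 = 0+0+0+0+0+0+0+0+0+0+0+0+0+0+0+0+0+0+0+0+0+0+0+0+0+0 mod 2 = 0
  c[24] = d·G[:,24] = (00101111010111100101111000)·(00000000000000000001000000) mod 2 = 0+0+0+0+0+0+0+0+0+0+0+0+0+0+0+0+0+0+0+1+0+0+0+0+0+0 mod 2 = 1
  c[25] = d·G[:,25] = (00101111010111100101111000)·(00000000000000000000100000) mod 2 = 0+0+0+0+0+0+0+0+0+0+0+0+0+0+0+0+0+0+0+0+1+0+0+0+0+0 mod 2 = 1
  c[26] = d·G[:,26] = (00101111010111100101111000)·(00000000000000000000010000) mod 2 = 0+0+0+0+0+0+0+0+0+0+0+0+0+0+0+0+0+0+0+0+0+1+0+0+0+0 mod 2 = 1
  c[27] = d·G[:,27] = (00101111010111100101111000)·(00000000000000000000001000) mod 2 = 0+0+0+0+0+0+0+0+0+0+0+0+0+0+0+0+0+0+0+0+0+0+1+0+0+0 mod 2 = 1
  c[28] = d·G[:,28] = (00101111010111100101111000)·(00000000000000000000000100) mod 2 = 0+0+0+0+0+0+0+0+0+0+0+0+0+0+0+0+0+0+0+0+0+0+0+0+0+0 mod 2 = 0
  c[29] = d·G[:,29] = (00101111010111100101111000)·(00000000000000000000000010) mod 2 = 0+0+0+0+0+0+0+0+0+0+0+0+0+0+0+0+0+0+0+0+0+0+0+0+0+0 mod 2 = 0
  c[30] = d·G[:,30] = (00101111010111100101111000)·(00000000000000000000000001) mod 2 = 0+0+0+0+0+0+0+0+0+0+0+0+0+0+0+0+0+0+0+0+0+0+0+0+0+0 mod 2 = 0
Codeword = 1100010111110101111100101111000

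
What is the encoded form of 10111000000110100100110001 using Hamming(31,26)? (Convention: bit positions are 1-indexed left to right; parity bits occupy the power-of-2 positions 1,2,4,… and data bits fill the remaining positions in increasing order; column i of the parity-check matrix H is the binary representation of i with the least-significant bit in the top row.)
Codeword c = d · G (mod 2), d = 10111000000110100100110001:
  c[0] = d·G[:,0] = (10111000000110100100110001)·(11011010101101010101010101) mod 2 = 1+0+0+1+1+0+0+0+0+0+0+1+0+0+0+0+0+1+0+0+0+1+0+0+0+1 mod 2 = 1
  c[1] = d·G[:,1] = (10111000000110100100110001)·(10110110011011001100110011) mod 2 = 1+0+1+1+0+0+0+0+0+0+0+0+1+0+0+0+0+1+0+0+1+1+0+0+0+1 mod 2 = 0
  c[2] = d·G[:,2] = (10111000000110100100110001)·(10000000000000000000000000) mod 2 = 1+0+0+0+0+0+0+0+0+0+0+0+0+0+0+0+0+0+0+0+0+0+0+0+0+0 mod 2 = 1
  c[3] = d·G[:,3] = (10111000000110100100110001)·(01110001111000111100001111) mod 2 = 0+0+1+1+0+0+0+0+0+0+0+0+0+0+1+0+0+1+0+0+0+0+0+0+0+1 mod 2 = 1
  c[4] = d·G[:,4] = (10111000000110100100110001)·(01000000000000000000000000) mod 2 = 0+0+0+0+0+0+0+0+0+0+0+0+0+0+0+0+0+0+0+0+0+0+0+0+0+0 mod 2 = 0
  c[5] = d·G[:,5] = (10111000000110100100110001)·(00100000000000000000000000) mod 2 = 0+0+1+0+0+0+0+0+0+0+0+0+0+0+0+0+0+0+0+0+0+0+0+0+0+0 mod 2 = 1
  c[6] = d·G[:,6] = (10111000000110100100110001)·(00010000000000000000000000) mod 2 = 0+0+0+1+0+0+0+0+0+0+0+0+0+0+0+0+0+0+0+0+0+0+0+0+0+0 mod 2 = 1
  c[7] = d·G[:,7] = (10111000000110100100110001)·(00001111111000000011111111) mod 2 = 0+0+0+0+1+0+0+0+0+0+0+0+0+0+0+0+0+0+0+0+1+1+0+0+0+1 mod 2 = 0
  c[8] = d·G[:,8] = (10111000000110100100110001)·(00001000000000000000000000) mod 2 = 0+0+0+0+1+0+0+0+0+0+0+0+0+0+0+0+0+0+0+0+0+0+0+0+0+0 mod 2 = 1
  c[9] = d·G[:,9] = (10111000000110100100110001)·(00000100000000000000000000) mod 2 = 0+0+0+0+0+0+0+0+0+0+0+0+0+0+0+0+0+0+0+0+0+0+0+0+0+0 mod 2 = 0
  c[10] = d·G[:,10] = (10111000000110100100110001)·(00000010000000000000000000) mod 2 = 0+0+0+0+0+0+0+0+0+0+0+0+0+0+0+0+0+0+0+0+0+0+0+0+0+0 mod 2 = 0
  c[11] = d·G[:,11] = (10111000000110100100110001)·(00000001000000000000000000) mod 2 = 0+0+0+0+0+0+0+0+0+0+0+0+0+0+0+0+0+0+0+0+0+0+0+0+0+0 mod 2 = 0
  c[12] = d·G[:,12] = (10111000000110100100110001)·(00000000100000000000000000) mod 2 = 0+0+0+0+0+0+0+0+0+0+0+0+0+0+0+0+0+0+0+0+0+0+0+0+0+0 mod 2 = 0
  c[13] = d·G[:,13] = (10111000000110100100110001)·(00000000010000000000000000) mod 2 = 0+0+0+0+0+0+0+0+0+0+0+0+0+0+0+0+0+0+0+0+0+0+0+0+0+0 mod 2 = 0
  c[14] = d·G[:,14] = (10111000000110100100110001)·(00000000001000000000000000) mod 2 = 0+0+0+0+0+0+0+0+0+0+0+0+0+0+0+0+0+0+0+0+0+0+0+0+0+0 mod 2 = 0
  c[15] = d·G[:,15] = (10111000000110100100110001)·(00000000000111111111111111) mod 2 = 0+0+0+0+0+0+0+0+0+0+0+1+1+0+1+0+0+1+0+0+1+1+0+0+0+1 mod 2 = 1
  c[16] = d·G[:,16] = (10111000000110100100110001)·(00000000000100000000000000) mod 2 = 0+0+0+0+0+0+0+0+0+0+0+1+0+0+0+0+0+0+0+0+0+0+0+0+0+0 mod 2 = 1
  c[17] = d·G[:,17] = (10111000000110100100110001)·(00000000000010000000000000) mod 2 = 0+0+0+0+0+0+0+0+0+0+0+0+1+0+0+0+0+0+0+0+0+0+0+0+0+0 mod 2 = 1
  c[18] = d·G[:,18] = (10111000000110100100110001)·(00000000000001000000000000) mod 2 = 0+0+0+0+0+0+0+0+0+0+0+0+0+0+0+0+0+0+0+0+0+0+0+0+0+0 mod 2 = 0
  c[19] = d·G[:,19] = (10111000000110100100110001)·(00000000000000100000000000) mod 2 = 0+0+0+0+0+0+0+0+0+0+0+0+0+0+1+0+0+0+0+0+0+0+0+0+0+0 mod 2 = 1
  c[20] = d·G[:,20] = (10111000000110100100110001)·(00000000000000010000000000) mod 2 = 0+0+0+0+0+0+0+0+0+0+0+0+0+0+0+0+0+0+0+0+0+0+0+0+0+0 mod 2 = 0
  c[21] = d·G[:,21] = (10111000000110100100110001)·(00000000000000001000000000) mod 2 = 0+0+0+0+0+0+0+0+0+0+0+0+0+0+0+0+0+0+0+0+0+0+0+0+0+0 mod 2 = 0
  c[22] = d·G[:,22] = (10111000000110100100110001)·(00000000000000000100000000) mod 2 = 0+0+0+0+0+0+0+0+0+0+0+0+0+0+0+0+0+1+0+0+0+0+0+0+0+0 mod 2 = 1
  c[23] = d·G[:,23] = (10111000000110100100110001)·(00000000000000000010000000) mod 2 = 0+0+0+0+0+0+0+0+0+0+0+0+0+0+0+0+0+0+0+0+0+0+0+0+0+0 mod 2 = 0
  c[24] = d·G[:,24] = (10111000000110100100110001)·(00000000000000000001000000) mod 2 = 0+0+0+0+0+0+0+0+0+0+0+0+0+0+0+0+0+0+0+0+0+0+0+0+0+0 mod 2 = 0
  c[25] = d·G[:,25] = (10111000000110100100110001)·(00000000000000000000100000) mod 2 = 0+0+0+0+0+0+0+0+0+0+0+0+0+0+0+0+0+0+0+0+1+0+0+0+0+0 mod 2 = 1
  c[26] = d·G[:,26] = (10111000000110100100110001)·(00000000000000000000010000) mod 2 = 0+0+0+0+0+0+0+0+0+0+0+0+0+0+0+0+0+0+0+0+0+1+0+0+0+0 mod 2 = 1
  c[27] = d·G[:,27] = (10111000000110100100110001)·(00000000000000000000001000) mod 2 = 0+0+0+0+0+0+0+0+0+0+0+0+0+0+0+0+0+0+0+0+0+0+0+0+0+0 mod 2 = 0
  c[28] = d·G[:,28] = (10111000000110100100110001)·(00000000000000000000000100) mod 2 = 0+0+0+0+0+0+0+0+0+0+0+0+0+0+0+0+0+0+0+0+0+0+0+0+0+0 mod 2 = 0
  c[29] = d·G[:,29] = (10111000000110100100110001)·(00000000000000000000000010) mod 2 = 0+0+0+0+0+0+0+0+0+0+0+0+0+0+0+0+0+0+0+0+0+0+0+0+0+0 mod 2 = 0
  c[30] = d·G[:,30] = (10111000000110100100110001)·(00000000000000000000000001) mod 2 = 0+0+0+0+0+0+0+0+0+0+0+0+0+0+0+0+0+0+0+0+0+0+0+0+0+1 mod 2 = 1
Codeword = 1011011010000001110100100110001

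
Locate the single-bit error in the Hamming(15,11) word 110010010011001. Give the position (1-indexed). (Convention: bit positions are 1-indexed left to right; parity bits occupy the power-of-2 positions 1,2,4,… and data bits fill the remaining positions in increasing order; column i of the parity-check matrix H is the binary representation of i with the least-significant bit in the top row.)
Syndrome s = H · r^T (mod 2), r = 110010010011001:
  s[0] = (101010101010101)·(110010010011001) mod 2 = 1+0+0+0+1+0+0+0+0+0+1+0+0+0+1 mod 2 = 0
  s[1] = (011001100110011)·(110010010011001) mod 2 = 0+1+0+0+0+0+0+0+0+0+1+0+0+0+1 mod 2 = 1
  s[2] = (000111100001111)·(110010010011001) mod 2 = 0+0+0+0+1+0+0+0+0+0+0+1+0+0+1 mod 2 = 1
  s[3] = (000000011111111)·(110010010011001) mod 2 = 0+0+0+0+0+0+0+1+0+0+1+1+0+0+1 mod 2 = 0
Syndrome = 0110
Column i of H is the binary representation of i, so the syndrome is the binary index of the flipped bit.
Read s = 0110 with s[0] as LSB: 0·2^0 + 1·2^1 + 1·2^2 + 0·2^3 = 6.
Error is at bit position 6.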